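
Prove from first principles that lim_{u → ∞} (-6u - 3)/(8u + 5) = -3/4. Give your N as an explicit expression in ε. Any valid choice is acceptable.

N = (3/32)/ε

Fix ε > 0. We seek N > 0 such that u > N implies |(-6u - 3)/(8u + 5) + 3/4| < ε.
(-6u - 3)/(8u + 5) + 3/4 = (8(-6u - 3) − (-6)(8u + 5)) / (8(8u + 5)) = 6/(8(8u + 5)).
For u > 0 we have 8u + 5 > 8u, so |(-6u - 3)/(8u + 5) + 3/4| = 6/(8(8u + 5)) < 6/(8·8u) = (3/32)/u.
Thus |(-6u - 3)/(8u + 5) + 3/4| < ε whenever u > (3/32)/ε.
Take N = (3/32)/ε. If u > N then |(-6u - 3)/(8u + 5) + 3/4| < (3/32)/u < ε.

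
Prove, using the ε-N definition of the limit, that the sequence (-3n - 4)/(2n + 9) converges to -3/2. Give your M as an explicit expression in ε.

Suppose ε > 0. For n ≥ 1, |(-3n - 4)/(2n + 9) + 3/2| = |19|/(2(2n + 9)) = 19/(2(2n + 9)).
Since 2n + 9 ≥ 2n for n ≥ 1, this is ≤ 19/(2·2n) = (19/4)/n.
So |(-3n - 4)/(2n + 9) + 3/2| < ε whenever n > (19/4)/ε.
Take M = (19/4)/ε. If n > M then |(-3n - 4)/(2n + 9) + 3/2| ≤ (19/4)/n < ε.

M = (19/4)/ε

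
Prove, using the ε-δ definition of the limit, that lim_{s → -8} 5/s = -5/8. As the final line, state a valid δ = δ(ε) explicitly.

δ = min(4, (32/5)ε)

Fix ε > 0. We seek δ > 0 such that 0 < |s + 8| < δ implies |5/s + 5/8| < ε.
|5/s + 5/8| = 5·|-8 − s|/(8·|s|) = 5|s + 8|/(8|s|).
Require δ ≤ 4 so that |s| > 8 − 4 = 4, hence 8|s| > 32.
Then |5/s + 5/8| < 5|s + 8|/32, which is < ε when |s + 8| < (32/5)ε.
Take δ = min(4, (32/5)ε). Then 0 < |s + 8| < δ gives both |s + 8| < 4 and |s + 8| < (32/5)ε, so |5/s + 5/8| < ε.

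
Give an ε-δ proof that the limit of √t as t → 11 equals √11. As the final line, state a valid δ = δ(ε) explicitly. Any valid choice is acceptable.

δ = min(11, √11·ε)

Let ε > 0. We want δ > 0 such that 0 < |t − 11| < δ implies |√t − √11| < ε.
Rationalise: √t − √11 = (t − 11)/(√t + √11), so |√t − √11| = |t − 11|/(√t + √11).
Restrict δ ≤ 11 so that |t − 11| < 11 forces t > 0, and then √t + √11 > √11.
Hence |√t − √11| < |t − 11|/√11, which is < ε once |t − 11| < √11·ε.
Take δ = min(11, √11·ε). If 0 < |t − 11| < δ then t > 0 and |√t − √11| < |t − 11|/√11 < ε.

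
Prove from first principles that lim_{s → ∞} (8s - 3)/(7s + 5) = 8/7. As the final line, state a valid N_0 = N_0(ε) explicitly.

N_0 = (61/49)/ε

Let ε > 0. We seek N_0 > 0 such that s > N_0 implies |(8s - 3)/(7s + 5) − (8/7)| < ε.
(8s - 3)/(7s + 5) − (8/7) = (7(8s - 3) − 8(7s + 5)) / (7(7s + 5)) = -61/(7(7s + 5)).
For s > 0 we have 7s + 5 > 7s, so |(8s - 3)/(7s + 5) − (8/7)| = 61/(7(7s + 5)) < 61/(7·7s) = (61/49)/s.
Thus |(8s - 3)/(7s + 5) − (8/7)| < ε whenever s > (61/49)/ε.
Take N_0 = (61/49)/ε. If s > N_0 then |(8s - 3)/(7s + 5) − (8/7)| < (61/49)/s < ε.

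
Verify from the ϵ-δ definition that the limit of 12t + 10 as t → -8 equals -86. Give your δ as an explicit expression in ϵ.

δ = ϵ/12

Suppose ϵ > 0. We need δ > 0 so that 0 < |t + 8| < δ implies |(12t + 10) + 86| < ϵ.
Since (12t + 10) + 86 = 12(t + 8), we have |(12t + 10) + 86| = 12|t + 8|.
So 12|t + 8| < ϵ exactly when |t + 8| < ϵ/12.
Take δ = ϵ/12. If 0 < |t + 8| < δ then |(12t + 10) + 86| = 12|t + 8| < 12·(ϵ/12) = ϵ.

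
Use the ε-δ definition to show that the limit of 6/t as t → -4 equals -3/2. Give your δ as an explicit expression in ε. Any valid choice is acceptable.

δ = min(2, (4/3)ε)

Let ε > 0 be given. We seek δ > 0 such that 0 < |t + 4| < δ implies |6/t + 3/2| < ε.
|6/t + 3/2| = 6·|-4 − t|/(4·|t|) = 6|t + 4|/(4|t|).
Restrict δ ≤ 2. Then |t + 4| < 2 gives |t| > 2, so 4|t| > 8.
Then |6/t + 3/2| < 6|t + 4|/8, which is < ε when |t + 4| < (4/3)ε.
Take δ = min(2, (4/3)ε). Then 0 < |t + 4| < δ gives both |t + 4| < 2 and |t + 4| < (4/3)ε, so |6/t + 3/2| < ε.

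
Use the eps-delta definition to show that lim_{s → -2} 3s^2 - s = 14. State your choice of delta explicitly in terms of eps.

delta = min(1, eps/16)

Let eps > 0. We want delta > 0 such that 0 < |s + 2| < delta implies |(3s^2 - s) − 14| < eps.
(3s^2 - s) − 14 = 3s^2 - s - 14 = (s + 2)(3s - 7).
So |(3s^2 - s) − 14| = |s + 2|·|3s - 7|.
Require delta ≤ 1. Then |s + 2| < 1 gives |s| < 3, and by the triangle inequality |3s - 7| ≤ 3·3 + 7 = 16.
Hence |(3s^2 - s) − 14| ≤ 16|s + 2| < eps provided |s + 2| < eps/16.
Take delta = min(1, eps/16). Then 0 < |s + 2| < delta gives both |s + 2| < 1 and |s + 2| < eps/16, so |(3s^2 - s) − 14| < eps.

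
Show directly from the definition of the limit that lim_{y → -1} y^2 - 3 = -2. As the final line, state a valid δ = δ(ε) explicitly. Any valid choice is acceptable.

δ = min(1, ε/3)

Fix ε > 0. We want δ > 0 such that 0 < |y + 1| < δ implies |(y^2 - 3) + 2| < ε.
(y^2 - 3) + 2 = y^2 - 1 = (y + 1)(y - 1).
So |(y^2 - 3) + 2| = |y + 1|·|y - 1|.
Require δ ≤ 1. Then |y + 1| < 1 gives |y| < 2, and by the triangle inequality |y - 1| ≤ 2 + 1 = 3.
Hence |(y^2 - 3) + 2| ≤ 3|y + 1| < ε provided |y + 1| < ε/3.
Take δ = min(1, ε/3). Then 0 < |y + 1| < δ gives both |y + 1| < 1 and |y + 1| < ε/3, so |(y^2 - 3) + 2| < ε.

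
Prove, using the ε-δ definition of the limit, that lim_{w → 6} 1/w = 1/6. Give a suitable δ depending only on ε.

δ = min(3, 18ε)

Suppose ε > 0. We seek δ > 0 such that 0 < |w − 6| < δ implies |1/w − (1/6)| < ε.
|1/w − (1/6)| = |6 − w|/(6·|w|) = |w − 6|/(6|w|).
Restrict δ ≤ 3. Then |w − 6| < 3 gives |w| > 3, so 6|w| > 18.
Then |1/w − (1/6)| < |w − 6|/18, which is < ε when |w − 6| < 18ε.
Take δ = min(3, 18ε). Then 0 < |w − 6| < δ gives both |w − 6| < 3 and |w − 6| < 18ε, so |1/w − (1/6)| < ε.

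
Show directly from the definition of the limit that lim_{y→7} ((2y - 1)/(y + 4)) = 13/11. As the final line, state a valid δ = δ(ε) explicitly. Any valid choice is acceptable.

Let ε > 0 be given. We want δ > 0 with 0 < |y − 7| < δ ⇒ |(2y - 1)/(y + 4) − (13/11)| < ε.
Combining over a common denominator, (2y - 1)/(y + 4) − (13/11) = [(2y - 1)·11 − 13·(y + 4)] / [11·(y + 4)] = 9(y − 7) / (11(y + 4)).
So |(2y - 1)/(y + 4) − (13/11)| = 9|y − 7| / (11·|y + 4|).
Restrict δ ≤ 11/2. Then |y − 7| < 11/2 gives |y + 4| = |(y − 7) + 11| ≥ 11 − 11/2 = 11/2.
Hence |(2y - 1)/(y + 4) − (13/11)| < 9|y − 7|/(11·(11/2)) = (18/121)|y − 7|, which is < ε once |y − 7| < (121/18)ε.
Take δ = min(11/2, (121/18)ε). Then 0 < |y − 7| < δ forces both bounds, so |(2y - 1)/(y + 4) − (13/11)| < ε.

δ = min(11/2, (121/18)ε)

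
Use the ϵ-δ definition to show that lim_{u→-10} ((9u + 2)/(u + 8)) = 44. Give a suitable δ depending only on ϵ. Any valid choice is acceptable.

Let ϵ > 0. We want δ > 0 with 0 < |u + 10| < δ ⇒ |(9u + 2)/(u + 8) − 44| < ϵ.
Combining over a common denominator, (9u + 2)/(u + 8) − 44 = [(9u + 2)·(-2) − (-88)·(u + 8)] / [(-2)·(u + 8)] = 70(u + 10) / ((-2)(u + 8)).
So |(9u + 2)/(u + 8) − 44| = 70|u + 10| / (2·|u + 8|).
Require δ ≤ 1, so |u + 8| ≥ |-2| − |u + 10| > 2 − 1 = 1.
Hence |(9u + 2)/(u + 8) − 44| < 70|u + 10|/(2·1) = 35|u + 10|, which is < ϵ once |u + 10| < (1/35)ϵ.
Take δ = min(1, (1/35)ϵ). Then 0 < |u + 10| < δ forces both bounds, so |(9u + 2)/(u + 8) − 44| < ϵ.

δ = min(1, (1/35)ϵ)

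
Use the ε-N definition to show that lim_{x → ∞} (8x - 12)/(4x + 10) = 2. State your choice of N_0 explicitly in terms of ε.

Fix ε > 0. We seek N_0 > 0 such that x > N_0 implies |(8x - 12)/(4x + 10) − 2| < ε.
(8x - 12)/(4x + 10) − 2 = (4(8x - 12) − 8(4x + 10)) / (4(4x + 10)) = -128/(4(4x + 10)).
For x > 0 we have 4x + 10 > 4x, so |(8x - 12)/(4x + 10) − 2| = 128/(4(4x + 10)) < 128/(4·4x) = 8/x.
Thus |(8x - 12)/(4x + 10) − 2| < ε whenever x > 8/ε.
Take N_0 = 8/ε. If x > N_0 then |(8x - 12)/(4x + 10) − 2| < 8/x < ε.

N_0 = 8/ε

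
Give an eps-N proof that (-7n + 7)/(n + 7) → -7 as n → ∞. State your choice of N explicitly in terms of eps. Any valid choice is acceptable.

Let eps > 0 be given. For n ≥ 1, |(-7n + 7)/(n + 7) + 7| = |56|/((n + 7)) = 56/((n + 7)).
Since n + 7 ≥ n for n ≥ 1, this is ≤ 56/(n) = 56/n.
So |(-7n + 7)/(n + 7) + 7| < eps whenever n > 56/eps.
Take N = 56/eps. If n > N then |(-7n + 7)/(n + 7) + 7| ≤ 56/n < eps.

N = 56/eps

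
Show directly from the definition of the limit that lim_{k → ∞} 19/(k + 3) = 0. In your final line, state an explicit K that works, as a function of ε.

Let ε > 0. For k ≥ 1, |19/(k + 3) − 0| = 19/(k + 3) ≤ 19/k.
We need 19/k < ε, i.e. k > 19/ε.
Take K = 19/ε. If k > K then |19/(k + 3)| ≤ 19/k < ε.

K = 19/ε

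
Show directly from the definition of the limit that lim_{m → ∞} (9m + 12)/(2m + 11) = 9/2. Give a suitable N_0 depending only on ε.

N_0 = (75/4)/ε

Let ε > 0 be given. For m ≥ 1, |(9m + 12)/(2m + 11) − (9/2)| = |-75|/(2(2m + 11)) = 75/(2(2m + 11)).
Since 2m + 11 ≥ 2m for m ≥ 1, this is ≤ 75/(2·2m) = (75/4)/m.
So |(9m + 12)/(2m + 11) − (9/2)| < ε whenever m > (75/4)/ε.
Take N_0 = (75/4)/ε. If m > N_0 then |(9m + 12)/(2m + 11) − (9/2)| ≤ (75/4)/m < ε.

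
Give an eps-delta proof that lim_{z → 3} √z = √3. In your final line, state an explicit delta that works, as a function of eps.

Fix eps > 0. We want delta > 0 such that 0 < |z − 3| < delta implies |√z − √3| < eps.
Multiplying by the conjugate, |√z − √3| = |z − 3|/(√z + √3).
Restrict delta ≤ 3 so that |z − 3| < 3 forces z > 0, and then √z + √3 > √3.
Hence |√z − √3| < |z − 3|/√3, which is < eps once |z − 3| < √3·eps.
Take delta = min(3, √3·eps). If 0 < |z − 3| < delta then z > 0 and |√z − √3| < |z − 3|/√3 < eps.

delta = min(3, √3·eps)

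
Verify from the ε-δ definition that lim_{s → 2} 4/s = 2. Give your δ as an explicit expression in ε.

δ = min(1, (1/2)ε)

Fix ε > 0. We seek δ > 0 such that 0 < |s − 2| < δ implies |4/s − 2| < ε.
|4/s − 2| = 4·|2 − s|/(2·|s|) = 4|s − 2|/(2|s|).
Restrict δ ≤ 1. Then |s − 2| < 1 gives |s| > 1, so 2|s| > 2.
Then |4/s − 2| < 4|s − 2|/2, which is < ε when |s − 2| < (1/2)ε.
Take δ = min(1, (1/2)ε). Then 0 < |s − 2| < δ gives both |s − 2| < 1 and |s − 2| < (1/2)ε, so |4/s − 2| < ε.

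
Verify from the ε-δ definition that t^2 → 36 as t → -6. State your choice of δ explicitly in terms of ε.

δ = min(2, ε/14)

Let ε > 0 be given. We seek δ > 0 with 0 < |t + 6| < δ ⇒ |t^2 − 36| < ε.
Factor: t^2 − 36 = (t + 6)(t - 6), so |t^2 − 36| = |t + 6|·|t - 6|.
Impose δ ≤ 2 so that |t| < 8; then |t - 6| ≤ 14.
Hence |t^2 − 36| ≤ 14|t + 6|, which is < ε once |t + 6| < ε/14.
Take δ = min(2, ε/14). If 0 < |t + 6| < δ then both bounds hold and |t^2 − 36| ≤ 14|t + 6| < 14·(ε/14) = ε.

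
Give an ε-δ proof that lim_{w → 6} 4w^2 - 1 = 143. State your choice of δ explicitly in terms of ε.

δ = min(1, ε/52)

Fix ε > 0. We want δ > 0 such that 0 < |w − 6| < δ implies |(4w^2 - 1) − 143| < ε.
(4w^2 - 1) − 143 = 4w^2 - 144 = (w − 6)(4w + 24).
So |(4w^2 - 1) − 143| = |w − 6|·|4w + 24|.
Require δ ≤ 1. Then |w − 6| < 1 gives |w| < 7, and by the triangle inequality |4w + 24| ≤ 4·7 + 24 = 52.
Hence |(4w^2 - 1) − 143| ≤ 52|w − 6| < ε provided |w − 6| < ε/52.
Take δ = min(1, ε/52). Then 0 < |w − 6| < δ gives both |w − 6| < 1 and |w − 6| < ε/52, so |(4w^2 - 1) − 143| < ε.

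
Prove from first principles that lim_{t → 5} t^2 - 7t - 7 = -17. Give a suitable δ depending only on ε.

Let ε > 0. We want δ > 0 such that 0 < |t − 5| < δ implies |(t^2 - 7t - 7) + 17| < ε.
(t^2 - 7t - 7) + 17 = t^2 - 7t + 10 = (t − 5)(t - 2).
So |(t^2 - 7t - 7) + 17| = |t − 5|·|t - 2|.
Assume first that |t − 5| < 1, so |t| < 6. Then |t - 2| ≤ 6 + 2 = 8.
Hence |(t^2 - 7t - 7) + 17| ≤ 8|t − 5| < ε provided |t − 5| < ε/8.
Choosing δ = min(1, ε/8) ensures both conditions, hence |(t^2 - 7t - 7) + 17| < ε.

δ = min(1, ε/8)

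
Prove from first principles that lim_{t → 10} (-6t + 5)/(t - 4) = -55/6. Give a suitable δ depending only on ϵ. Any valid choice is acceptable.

Fix ϵ > 0. We want δ > 0 with 0 < |t − 10| < δ ⇒ |(-6t + 5)/(t - 4) + 55/6| < ϵ.
Combining over a common denominator, (-6t + 5)/(t - 4) + 55/6 = [(-6t + 5)·6 − (-55)·(t - 4)] / [6·(t - 4)] = 19(t − 10) / (6(t - 4)).
So |(-6t + 5)/(t - 4) + 55/6| = 19|t − 10| / (6·|t − 4|).
Restrict δ ≤ 3. Then |t − 10| < 3 gives |t − 4| = |(t − 10) + 6| ≥ 6 − 3 = 3.
Hence |(-6t + 5)/(t - 4) + 55/6| < 19|t − 10|/(6·3) = (19/18)|t − 10|, which is < ϵ once |t − 10| < (18/19)ϵ.
Take δ = min(3, (18/19)ϵ). Then 0 < |t − 10| < δ forces both bounds, so |(-6t + 5)/(t - 4) + 55/6| < ϵ.

δ = min(3, (18/19)ϵ)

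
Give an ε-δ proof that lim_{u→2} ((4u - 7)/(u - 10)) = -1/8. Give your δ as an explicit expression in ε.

δ = min(4, (32/33)ε)

Suppose ε > 0. We want δ > 0 with 0 < |u − 2| < δ ⇒ |(4u - 7)/(u - 10) + 1/8| < ε.
Combining over a common denominator, (4u - 7)/(u - 10) + 1/8 = [(4u - 7)·(-8) − 1·(u - 10)] / [(-8)·(u - 10)] = -33(u − 2) / ((-8)(u - 10)).
So |(4u - 7)/(u - 10) + 1/8| = 33|u − 2| / (8·|u − 10|).
Restrict δ ≤ 4. Then |u − 2| < 4 gives |u − 10| = |(u − 2) + (-8)| ≥ 8 − 4 = 4.
Hence |(4u - 7)/(u - 10) + 1/8| < 33|u − 2|/(8·4) = (33/32)|u − 2|, which is < ε once |u − 2| < (32/33)ε.
Take δ = min(4, (32/33)ε). Then 0 < |u − 2| < δ forces both bounds, so |(4u - 7)/(u - 10) + 1/8| < ε.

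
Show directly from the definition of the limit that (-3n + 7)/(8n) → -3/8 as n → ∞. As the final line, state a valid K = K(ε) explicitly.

Suppose ε > 0. For n ≥ 1, |(-3n + 7)/(8n) + 3/8| = |56|/(8(8n)) = 56/(8(8n)).
Since 8n ≥ 8n for n ≥ 1, this is ≤ 56/(8·8n) = (7/8)/n.
So |(-3n + 7)/(8n) + 3/8| < ε whenever n > (7/8)/ε.
Take K = (7/8)/ε. If n > K then |(-3n + 7)/(8n) + 3/8| ≤ (7/8)/n < ε.

K = (7/8)/ε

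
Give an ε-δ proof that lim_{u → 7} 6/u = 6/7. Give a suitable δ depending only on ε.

δ = min(7/2, (49/12)ε)

Suppose ε > 0. We seek δ > 0 such that 0 < |u − 7| < δ implies |6/u − (6/7)| < ε.
|6/u − (6/7)| = 6·|7 − u|/(7·|u|) = 6|u − 7|/(7|u|).
Restrict δ ≤ 7/2. Then |u − 7| < 7/2 gives |u| > 7/2, so 7|u| > 49/2.
Then |6/u − (6/7)| < 6|u − 7|/(49/2), which is < ε when |u − 7| < (49/12)ε.
Take δ = min(7/2, (49/12)ε). Then 0 < |u − 7| < δ gives both |u − 7| < 7/2 and |u − 7| < (49/12)ε, so |6/u − (6/7)| < ε.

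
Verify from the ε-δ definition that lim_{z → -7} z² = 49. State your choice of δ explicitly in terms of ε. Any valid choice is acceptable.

Suppose ε > 0. We seek δ > 0 with 0 < |z + 7| < δ ⇒ |z² − 49| < ε.
Factor: z² − 49 = (z + 7)(z - 7), so |z² − 49| = |z + 7|·|z - 7|.
Restrict δ ≤ 2. Then |z + 7| < 2 gives |z| < 9, so by the triangle inequality |z - 7| ≤ 9 + 7 = 16.
Hence |z² − 49| ≤ 16|z + 7|, which is < ε once |z + 7| < ε/16.
Take δ = min(2, ε/16). If 0 < |z + 7| < δ then both bounds hold and |z² − 49| ≤ 16|z + 7| < 16·(ε/16) = ε.

δ = min(2, ε/16)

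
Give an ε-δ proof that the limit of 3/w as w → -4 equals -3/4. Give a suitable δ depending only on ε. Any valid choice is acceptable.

δ = min(2, (8/3)ε)

Suppose ε > 0. We seek δ > 0 such that 0 < |w + 4| < δ implies |3/w + 3/4| < ε.
|3/w + 3/4| = 3·|-4 − w|/(4·|w|) = 3|w + 4|/(4|w|).
Restrict δ ≤ 2. Then |w + 4| < 2 gives |w| > 2, so 4|w| > 8.
Then |3/w + 3/4| < 3|w + 4|/8, which is < ε when |w + 4| < (8/3)ε.
Take δ = min(2, (8/3)ε). Then 0 < |w + 4| < δ gives both |w + 4| < 2 and |w + 4| < (8/3)ε, so |3/w + 3/4| < ε.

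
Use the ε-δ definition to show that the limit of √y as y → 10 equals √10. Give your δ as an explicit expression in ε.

Fix ε > 0. We want δ > 0 such that 0 < |y − 10| < δ implies |√y − √10| < ε.
Multiplying by the conjugate, |√y − √10| = |y − 10|/(√y + √10).
Restrict δ ≤ 10 so that |y − 10| < 10 forces y > 0, and then √y + √10 > √10.
Hence |√y − √10| < |y − 10|/√10, which is < ε once |y − 10| < √10·ε.
Take δ = min(10, √10·ε). If 0 < |y − 10| < δ then y > 0 and |√y − √10| < |y − 10|/√10 < ε.

δ = min(10, √10·ε)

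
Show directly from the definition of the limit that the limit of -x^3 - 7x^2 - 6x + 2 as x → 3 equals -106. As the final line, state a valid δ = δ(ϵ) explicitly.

Let ϵ > 0. We want δ > 0 such that 0 < |x − 3| < δ implies |(-x^3 - 7x^2 - 6x + 2) + 106| < ϵ.
(-x^3 - 7x^2 - 6x + 2) + 106 = -x^3 - 7x^2 - 6x + 108 = (x − 3)(-x^2 - 10x - 36).
So |(-x^3 - 7x^2 - 6x + 2) + 106| = |x − 3|·|-x^2 - 10x - 36|.
Assume first that |x − 3| < 1, so |x| < 4. Then |-x^2 - 10x - 36| ≤ 4^2 + 10·4 + 36 = 92.
Hence |(-x^3 - 7x^2 - 6x + 2) + 106| ≤ 92|x − 3| < ϵ provided |x − 3| < ϵ/92.
Choosing δ = min(1, ϵ/92) ensures both conditions, hence |(-x^3 - 7x^2 - 6x + 2) + 106| < ϵ.

δ = min(1, ϵ/92)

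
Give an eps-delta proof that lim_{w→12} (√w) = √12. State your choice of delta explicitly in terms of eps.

delta = min(12, √12·eps)

Suppose eps > 0. We want delta > 0 such that 0 < |w − 12| < delta implies |√w − √12| < eps.
Rationalise: √w − √12 = (w − 12)/(√w + √12), so |√w − √12| = |w − 12|/(√w + √12).
Restrict delta ≤ 12 so that |w − 12| < 12 forces w > 0, and then √w + √12 > √12.
Hence |√w − √12| < |w − 12|/√12, which is < eps once |w − 12| < √12·eps.
Take delta = min(12, √12·eps). If 0 < |w − 12| < delta then w > 0 and |√w − √12| < |w − 12|/√12 < eps.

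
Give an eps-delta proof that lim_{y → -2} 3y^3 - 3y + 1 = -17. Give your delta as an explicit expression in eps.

delta = min(1, eps/54)

Let eps > 0 be given. We want delta > 0 such that 0 < |y + 2| < delta implies |(3y^3 - 3y + 1) + 17| < eps.
(3y^3 - 3y + 1) + 17 = 3y^3 - 3y + 18 = (y + 2)(3y^2 - 6y + 9).
So |(3y^3 - 3y + 1) + 17| = |y + 2|·|3y^2 - 6y + 9|.
Require delta ≤ 1. Then |y + 2| < 1 gives |y| < 3, and by the triangle inequality |3y^2 - 6y + 9| ≤ 3·3^2 + 6·3 + 9 = 54.
Hence |(3y^3 - 3y + 1) + 17| ≤ 54|y + 2| < eps provided |y + 2| < eps/54.
Take delta = min(1, eps/54). Then 0 < |y + 2| < delta gives both |y + 2| < 1 and |y + 2| < eps/54, so |(3y^3 - 3y + 1) + 17| < eps.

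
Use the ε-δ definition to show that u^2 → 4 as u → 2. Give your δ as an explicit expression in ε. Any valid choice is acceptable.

Fix ε > 0. We seek δ > 0 with 0 < |u − 2| < δ ⇒ |u^2 − 4| < ε.
Factor: u^2 − 4 = (u − 2)(u + 2), so |u^2 − 4| = |u − 2|·|u + 2|.
Restrict δ ≤ 1. Then |u − 2| < 1 gives |u| < 3, so by the triangle inequality |u + 2| ≤ 3 + 2 = 5.
Hence |u^2 − 4| ≤ 5|u − 2|, which is < ε once |u − 2| < ε/5.
Take δ = min(1, ε/5). If 0 < |u − 2| < δ then both bounds hold and |u^2 − 4| ≤ 5|u − 2| < 5·(ε/5) = ε.

δ = min(1, ε/5)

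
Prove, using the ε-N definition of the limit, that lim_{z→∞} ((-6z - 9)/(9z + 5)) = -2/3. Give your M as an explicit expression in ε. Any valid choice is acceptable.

Let ε > 0. We seek M > 0 such that z > M implies |(-6z - 9)/(9z + 5) + 2/3| < ε.
(-6z - 9)/(9z + 5) + 2/3 = (9(-6z - 9) − (-6)(9z + 5)) / (9(9z + 5)) = -51/(9(9z + 5)).
For z > 0 we have 9z + 5 > 9z, so |(-6z - 9)/(9z + 5) + 2/3| = 51/(9(9z + 5)) < 51/(9·9z) = (17/27)/z.
Thus |(-6z - 9)/(9z + 5) + 2/3| < ε whenever z > (17/27)/ε.
Take M = (17/27)/ε. If z > M then |(-6z - 9)/(9z + 5) + 2/3| < (17/27)/z < ε.

M = (17/27)/ε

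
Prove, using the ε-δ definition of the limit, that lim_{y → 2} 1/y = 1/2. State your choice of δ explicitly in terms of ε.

Let ε > 0 be given. We seek δ > 0 such that 0 < |y − 2| < δ implies |1/y − (1/2)| < ε.
|1/y − (1/2)| = |2 − y|/(2·|y|) = |y − 2|/(2|y|).
Restrict δ ≤ 1. Then |y − 2| < 1 gives |y| > 1, so 2|y| > 2.
Then |1/y − (1/2)| < |y − 2|/2, which is < ε when |y − 2| < 2ε.
Take δ = min(1, 2ε). Then 0 < |y − 2| < δ gives both |y − 2| < 1 and |y − 2| < 2ε, so |1/y − (1/2)| < ε.

δ = min(1, 2ε)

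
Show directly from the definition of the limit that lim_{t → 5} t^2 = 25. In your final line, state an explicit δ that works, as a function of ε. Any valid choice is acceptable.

Fix ε > 0. We seek δ > 0 with 0 < |t − 5| < δ ⇒ |t^2 − 25| < ε.
Factor: t^2 − 25 = (t − 5)(t + 5), so |t^2 − 25| = |t − 5|·|t + 5|.
Impose δ ≤ 1 so that |t| < 6; then |t + 5| ≤ 11.
Hence |t^2 − 25| ≤ 11|t − 5|, which is < ε once |t − 5| < ε/11.
Take δ = min(1, ε/11). If 0 < |t − 5| < δ then both bounds hold and |t^2 − 25| ≤ 11|t − 5| < 11·(ε/11) = ε.

δ = min(1, ε/11)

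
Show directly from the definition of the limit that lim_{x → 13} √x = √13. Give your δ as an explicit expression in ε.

Let ε > 0 be given. We want δ > 0 such that 0 < |x − 13| < δ implies |√x − √13| < ε.
Multiplying by the conjugate, |√x − √13| = |x − 13|/(√x + √13).
Restrict δ ≤ 13 so that |x − 13| < 13 forces x > 0, and then √x + √13 > √13.
Hence |√x − √13| < |x − 13|/√13, which is < ε once |x − 13| < √13·ε.
Take δ = min(13, √13·ε). If 0 < |x − 13| < δ then x > 0 and |√x − √13| < |x − 13|/√13 < ε.

δ = min(13, √13·ε)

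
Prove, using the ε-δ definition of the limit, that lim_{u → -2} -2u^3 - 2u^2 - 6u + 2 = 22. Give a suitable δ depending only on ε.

Fix ε > 0. We want δ > 0 such that 0 < |u + 2| < δ implies |(-2u^3 - 2u^2 - 6u + 2) − 22| < ε.
(-2u^3 - 2u^2 - 6u + 2) − 22 = -2u^3 - 2u^2 - 6u - 20 = (u + 2)(-2u^2 + 2u - 10).
So |(-2u^3 - 2u^2 - 6u + 2) − 22| = |u + 2|·|-2u^2 + 2u - 10|.
Assume first that |u + 2| < 1, so |u| < 3. Then |-2u^2 + 2u - 10| ≤ 2·3^2 + 2·3 + 10 = 34.
Hence |(-2u^3 - 2u^2 - 6u + 2) − 22| ≤ 34|u + 2| < ε provided |u + 2| < ε/34.
Take δ = min(1, ε/34). Then 0 < |u + 2| < δ gives both |u + 2| < 1 and |u + 2| < ε/34, so |(-2u^3 - 2u^2 - 6u + 2) − 22| < ε.

δ = min(1, ε/34)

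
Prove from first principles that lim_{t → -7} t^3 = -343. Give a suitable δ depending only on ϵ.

Fix ϵ > 0. We seek δ > 0 with 0 < |t + 7| < δ ⇒ |t^3 + 343| < ϵ.
Factor: t^3 + 343 = (t + 7)(t^2 - 7t + 49), so |t^3 + 343| = |t + 7|·|t^2 - 7t + 49|.
Restrict δ ≤ 2. Then |t + 7| < 2 gives |t| < 9, so by the triangle inequality |t^2 - 7t + 49| ≤ 9^2 + 7·9 + 49 = 193.
Hence |t^3 + 343| ≤ 193|t + 7|, which is < ϵ once |t + 7| < ϵ/193.
Take δ = min(2, ϵ/193). If 0 < |t + 7| < δ then both bounds hold and |t^3 + 343| ≤ 193|t + 7| < 193·(ϵ/193) = ϵ.

δ = min(2, ϵ/193)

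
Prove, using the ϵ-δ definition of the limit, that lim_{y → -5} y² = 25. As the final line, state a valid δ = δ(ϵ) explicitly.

Let ϵ > 0 be given. We seek δ > 0 with 0 < |y + 5| < δ ⇒ |y² − 25| < ϵ.
Factor: y² − 25 = (y + 5)(y - 5), so |y² − 25| = |y + 5|·|y - 5|.
Impose δ ≤ 1 so that |y| < 6; then |y - 5| ≤ 11.
Hence |y² − 25| ≤ 11|y + 5|, which is < ϵ once |y + 5| < ϵ/11.
Take δ = min(1, ϵ/11). If 0 < |y + 5| < δ then both bounds hold and |y² − 25| ≤ 11|y + 5| < 11·(ϵ/11) = ϵ.

δ = min(1, ϵ/11)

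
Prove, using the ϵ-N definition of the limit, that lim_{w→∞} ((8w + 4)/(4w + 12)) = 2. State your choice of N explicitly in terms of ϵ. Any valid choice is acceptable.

N = 5/ϵ

Let ϵ > 0 be given. We seek N > 0 such that w > N implies |(8w + 4)/(4w + 12) − 2| < ϵ.
(8w + 4)/(4w + 12) − 2 = (4(8w + 4) − 8(4w + 12)) / (4(4w + 12)) = -80/(4(4w + 12)).
For w > 0 we have 4w + 12 > 4w, so |(8w + 4)/(4w + 12) − 2| = 80/(4(4w + 12)) < 80/(4·4w) = 5/w.
Thus |(8w + 4)/(4w + 12) − 2| < ϵ whenever w > 5/ϵ.
Take N = 5/ϵ. If w > N then |(8w + 4)/(4w + 12) − 2| < 5/w < ϵ.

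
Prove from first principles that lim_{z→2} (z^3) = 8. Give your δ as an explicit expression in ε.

δ = min(2, ε/28)

Suppose ε > 0. We seek δ > 0 with 0 < |z − 2| < δ ⇒ |z^3 − 8| < ε.
Factor: z^3 − 8 = (z − 2)(z^2 + 2z + 4), so |z^3 − 8| = |z − 2|·|z^2 + 2z + 4|.
Impose δ ≤ 2 so that |z| < 4; then |z^2 + 2z + 4| ≤ 28.
Hence |z^3 − 8| ≤ 28|z − 2|, which is < ε once |z − 2| < ε/28.
Take δ = min(2, ε/28). If 0 < |z − 2| < δ then both bounds hold and |z^3 − 8| ≤ 28|z − 2| < 28·(ε/28) = ε.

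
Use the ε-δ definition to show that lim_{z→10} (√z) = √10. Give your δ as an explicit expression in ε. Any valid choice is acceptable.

Let ε > 0 be given. We want δ > 0 such that 0 < |z − 10| < δ implies |√z − √10| < ε.
Multiplying by the conjugate, |√z − √10| = |z − 10|/(√z + √10).
Restrict δ ≤ 10 so that |z − 10| < 10 forces z > 0, and then √z + √10 > √10.
Hence |√z − √10| < |z − 10|/√10, which is < ε once |z − 10| < √10·ε.
Take δ = min(10, √10·ε). If 0 < |z − 10| < δ then z > 0 and |√z − √10| < |z − 10|/√10 < ε.

δ = min(10, √10·ε)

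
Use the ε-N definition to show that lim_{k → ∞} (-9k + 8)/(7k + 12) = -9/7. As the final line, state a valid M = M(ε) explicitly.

M = (164/49)/ε

Fix ε > 0. For k ≥ 1, |(-9k + 8)/(7k + 12) + 9/7| = |164|/(7(7k + 12)) = 164/(7(7k + 12)).
Since 7k + 12 ≥ 7k for k ≥ 1, this is ≤ 164/(7·7k) = (164/49)/k.
So |(-9k + 8)/(7k + 12) + 9/7| < ε whenever k > (164/49)/ε.
Take M = (164/49)/ε. If k > M then |(-9k + 8)/(7k + 12) + 9/7| ≤ (164/49)/k < ε.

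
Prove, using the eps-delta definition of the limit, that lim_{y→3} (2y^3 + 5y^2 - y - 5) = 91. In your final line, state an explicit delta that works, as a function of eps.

delta = min(1, eps/108)

Let eps > 0 be given. We want delta > 0 such that 0 < |y − 3| < delta implies |(2y^3 + 5y^2 - y - 5) − 91| < eps.
(2y^3 + 5y^2 - y - 5) − 91 = 2y^3 + 5y^2 - y - 96 = (y − 3)(2y^2 + 11y + 32).
So |(2y^3 + 5y^2 - y - 5) − 91| = |y − 3|·|2y^2 + 11y + 32|.
Require delta ≤ 1. Then |y − 3| < 1 gives |y| < 4, and by the triangle inequality |2y^2 + 11y + 32| ≤ 2·4^2 + 11·4 + 32 = 108.
Hence |(2y^3 + 5y^2 - y - 5) − 91| ≤ 108|y − 3| < eps provided |y − 3| < eps/108.
Take delta = min(1, eps/108). Then 0 < |y − 3| < delta gives both |y − 3| < 1 and |y − 3| < eps/108, so |(2y^3 + 5y^2 - y - 5) − 91| < eps.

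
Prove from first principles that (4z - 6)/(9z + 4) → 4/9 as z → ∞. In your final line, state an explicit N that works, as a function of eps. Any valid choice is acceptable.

Let eps > 0. We seek N > 0 such that z > N implies |(4z - 6)/(9z + 4) − (4/9)| < eps.
(4z - 6)/(9z + 4) − (4/9) = (9(4z - 6) − 4(9z + 4)) / (9(9z + 4)) = -70/(9(9z + 4)).
For z > 0 we have 9z + 4 > 9z, so |(4z - 6)/(9z + 4) − (4/9)| = 70/(9(9z + 4)) < 70/(9·9z) = (70/81)/z.
Thus |(4z - 6)/(9z + 4) − (4/9)| < eps whenever z > (70/81)/eps.
Take N = (70/81)/eps. If z > N then |(4z - 6)/(9z + 4) − (4/9)| < (70/81)/z < eps.

N = (70/81)/eps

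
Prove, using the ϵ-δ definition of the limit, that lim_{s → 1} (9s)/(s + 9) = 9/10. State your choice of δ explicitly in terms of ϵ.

δ = min(5, (50/81)ϵ)

Let ϵ > 0. We want δ > 0 with 0 < |s − 1| < δ ⇒ |(9s)/(s + 9) − (9/10)| < ϵ.
Combining over a common denominator, (9s)/(s + 9) − (9/10) = [(9s)·10 − 9·(s + 9)] / [10·(s + 9)] = 81(s − 1) / (10(s + 9)).
So |(9s)/(s + 9) − (9/10)| = 81|s − 1| / (10·|s + 9|).
Require δ ≤ 5, so |s + 9| ≥ |10| − |s − 1| > 10 − 5 = 5.
Hence |(9s)/(s + 9) − (9/10)| < 81|s − 1|/(10·5) = (81/50)|s − 1|, which is < ϵ once |s − 1| < (50/81)ϵ.
Take δ = min(5, (50/81)ϵ). Then 0 < |s − 1| < δ forces both bounds, so |(9s)/(s + 9) − (9/10)| < ϵ.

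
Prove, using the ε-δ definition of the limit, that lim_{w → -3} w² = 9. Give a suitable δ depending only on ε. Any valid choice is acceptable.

Let ε > 0. We seek δ > 0 with 0 < |w + 3| < δ ⇒ |w² − 9| < ε.
Factor: w² − 9 = (w + 3)(w - 3), so |w² − 9| = |w + 3|·|w - 3|.
Impose δ ≤ 1 so that |w| < 4; then |w - 3| ≤ 7.
Hence |w² − 9| ≤ 7|w + 3|, which is < ε once |w + 3| < ε/7.
Take δ = min(1, ε/7). If 0 < |w + 3| < δ then both bounds hold and |w² − 9| ≤ 7|w + 3| < 7·(ε/7) = ε.

δ = min(1, ε/7)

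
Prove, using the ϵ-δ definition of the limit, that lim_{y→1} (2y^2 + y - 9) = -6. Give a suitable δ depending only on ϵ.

δ = min(1, ϵ/7)

Fix ϵ > 0. We want δ > 0 such that 0 < |y − 1| < δ implies |(2y^2 + y - 9) + 6| < ϵ.
(2y^2 + y - 9) + 6 = 2y^2 + y - 3 = (y − 1)(2y + 3).
So |(2y^2 + y - 9) + 6| = |y − 1|·|2y + 3|.
Require δ ≤ 1. Then |y − 1| < 1 gives |y| < 2, and by the triangle inequality |2y + 3| ≤ 2·2 + 3 = 7.
Hence |(2y^2 + y - 9) + 6| ≤ 7|y − 1| < ϵ provided |y − 1| < ϵ/7.
Choosing δ = min(1, ϵ/7) ensures both conditions, hence |(2y^2 + y - 9) + 6| < ϵ.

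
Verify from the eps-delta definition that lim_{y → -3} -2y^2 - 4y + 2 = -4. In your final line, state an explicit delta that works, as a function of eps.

delta = min(1, eps/10)

Fix eps > 0. We want delta > 0 such that 0 < |y + 3| < delta implies |(-2y^2 - 4y + 2) + 4| < eps.
(-2y^2 - 4y + 2) + 4 = -2y^2 - 4y + 6 = (y + 3)(-2y + 2).
So |(-2y^2 - 4y + 2) + 4| = |y + 3|·|-2y + 2|.
Require delta ≤ 1. Then |y + 3| < 1 gives |y| < 4, and by the triangle inequality |-2y + 2| ≤ 2·4 + 2 = 10.
Hence |(-2y^2 - 4y + 2) + 4| ≤ 10|y + 3| < eps provided |y + 3| < eps/10.
Choosing delta = min(1, eps/10) ensures both conditions, hence |(-2y^2 - 4y + 2) + 4| < eps.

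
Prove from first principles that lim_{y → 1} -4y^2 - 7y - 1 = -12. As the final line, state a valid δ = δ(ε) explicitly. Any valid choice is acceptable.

Fix ε > 0. We want δ > 0 such that 0 < |y − 1| < δ implies |(-4y^2 - 7y - 1) + 12| < ε.
(-4y^2 - 7y - 1) + 12 = -4y^2 - 7y + 11 = (y − 1)(-4y - 11).
So |(-4y^2 - 7y - 1) + 12| = |y − 1|·|-4y - 11|.
Assume first that |y − 1| < 1, so |y| < 2. Then |-4y - 11| ≤ 4·2 + 11 = 19.
Hence |(-4y^2 - 7y - 1) + 12| ≤ 19|y − 1| < ε provided |y − 1| < ε/19.
Take δ = min(1, ε/19). Then 0 < |y − 1| < δ gives both |y − 1| < 1 and |y − 1| < ε/19, so |(-4y^2 - 7y - 1) + 12| < ε.

δ = min(1, ε/19)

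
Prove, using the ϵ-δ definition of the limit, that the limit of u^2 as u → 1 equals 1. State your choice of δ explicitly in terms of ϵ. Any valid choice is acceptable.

δ = min(1, ϵ/3)

Fix ϵ > 0. We seek δ > 0 with 0 < |u − 1| < δ ⇒ |u^2 − 1| < ϵ.
Factor: u^2 − 1 = (u − 1)(u + 1), so |u^2 − 1| = |u − 1|·|u + 1|.
Impose δ ≤ 1 so that |u| < 2; then |u + 1| ≤ 3.
Hence |u^2 − 1| ≤ 3|u − 1|, which is < ϵ once |u − 1| < ϵ/3.
Take δ = min(1, ϵ/3). If 0 < |u − 1| < δ then both bounds hold and |u^2 − 1| ≤ 3|u − 1| < 3·(ϵ/3) = ϵ.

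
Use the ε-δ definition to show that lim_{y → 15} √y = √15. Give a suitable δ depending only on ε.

δ = min(15, √15·ε)

Let ε > 0 be given. We want δ > 0 such that 0 < |y − 15| < δ implies |√y − √15| < ε.
Rationalise: √y − √15 = (y − 15)/(√y + √15), so |√y − √15| = |y − 15|/(√y + √15).
Restrict δ ≤ 15 so that |y − 15| < 15 forces y > 0, and then √y + √15 > √15.
Hence |√y − √15| < |y − 15|/√15, which is < ε once |y − 15| < √15·ε.
Take δ = min(15, √15·ε). If 0 < |y − 15| < δ then y > 0 and |√y − √15| < |y − 15|/√15 < ε.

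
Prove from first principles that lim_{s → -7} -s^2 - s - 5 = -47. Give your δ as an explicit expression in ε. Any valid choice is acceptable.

δ = min(1, ε/14)

Let ε > 0 be given. We want δ > 0 such that 0 < |s + 7| < δ implies |(-s^2 - s - 5) + 47| < ε.
(-s^2 - s - 5) + 47 = -s^2 - s + 42 = (s + 7)(-s + 6).
So |(-s^2 - s - 5) + 47| = |s + 7|·|-s + 6|.
Require δ ≤ 1. Then |s + 7| < 1 gives |s| < 8, and by the triangle inequality |-s + 6| ≤ 8 + 6 = 14.
Hence |(-s^2 - s - 5) + 47| ≤ 14|s + 7| < ε provided |s + 7| < ε/14.
Take δ = min(1, ε/14). Then 0 < |s + 7| < δ gives both |s + 7| < 1 and |s + 7| < ε/14, so |(-s^2 - s - 5) + 47| < ε.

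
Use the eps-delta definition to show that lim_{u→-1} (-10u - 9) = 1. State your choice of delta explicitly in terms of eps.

delta = eps/10

Let eps > 0. We need delta > 0 so that 0 < |u + 1| < delta implies |(-10u - 9) − 1| < eps.
|(-10u - 9) − 1| = |-10u - 10| = 10|u + 1|.
So 10|u + 1| < eps exactly when |u + 1| < eps/10.
Take delta = eps/10. If 0 < |u + 1| < delta then |(-10u - 9) − 1| = 10|u + 1| < 10·(eps/10) = eps.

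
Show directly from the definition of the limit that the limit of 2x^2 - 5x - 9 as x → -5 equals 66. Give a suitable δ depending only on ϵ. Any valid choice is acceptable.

δ = min(1, ϵ/27)

Let ϵ > 0 be given. We want δ > 0 such that 0 < |x + 5| < δ implies |(2x^2 - 5x - 9) − 66| < ϵ.
(2x^2 - 5x - 9) − 66 = 2x^2 - 5x - 75 = (x + 5)(2x - 15).
So |(2x^2 - 5x - 9) − 66| = |x + 5|·|2x - 15|.
Assume first that |x + 5| < 1, so |x| < 6. Then |2x - 15| ≤ 2·6 + 15 = 27.
Hence |(2x^2 - 5x - 9) − 66| ≤ 27|x + 5| < ϵ provided |x + 5| < ϵ/27.
Choosing δ = min(1, ϵ/27) ensures both conditions, hence |(2x^2 - 5x - 9) − 66| < ϵ.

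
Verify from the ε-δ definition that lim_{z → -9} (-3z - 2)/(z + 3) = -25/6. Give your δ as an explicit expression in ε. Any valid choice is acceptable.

Let ε > 0. We want δ > 0 with 0 < |z + 9| < δ ⇒ |(-3z - 2)/(z + 3) + 25/6| < ε.
Combining over a common denominator, (-3z - 2)/(z + 3) + 25/6 = [(-3z - 2)·(-6) − 25·(z + 3)] / [(-6)·(z + 3)] = -7(z + 9) / ((-6)(z + 3)).
So |(-3z - 2)/(z + 3) + 25/6| = 7|z + 9| / (6·|z + 3|).
Require δ ≤ 3, so |z + 3| ≥ |-6| − |z + 9| > 6 − 3 = 3.
Hence |(-3z - 2)/(z + 3) + 25/6| < 7|z + 9|/(6·3) = (7/18)|z + 9|, which is < ε once |z + 9| < (18/7)ε.
Take δ = min(3, (18/7)ε). Then 0 < |z + 9| < δ forces both bounds, so |(-3z - 2)/(z + 3) + 25/6| < ε.

δ = min(3, (18/7)ε)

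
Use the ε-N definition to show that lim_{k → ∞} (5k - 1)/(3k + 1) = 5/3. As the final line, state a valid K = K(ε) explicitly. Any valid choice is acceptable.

Let ε > 0. For k ≥ 1, |(5k - 1)/(3k + 1) − (5/3)| = |-8|/(3(3k + 1)) = 8/(3(3k + 1)).
Since 3k + 1 ≥ 3k for k ≥ 1, this is ≤ 8/(3·3k) = (8/9)/k.
So |(5k - 1)/(3k + 1) − (5/3)| < ε whenever k > (8/9)/ε.
Take K = (8/9)/ε. If k > K then |(5k - 1)/(3k + 1) − (5/3)| ≤ (8/9)/k < ε.

K = (8/9)/ε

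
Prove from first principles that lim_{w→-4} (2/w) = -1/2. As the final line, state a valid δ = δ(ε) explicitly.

Let ε > 0 be given. We seek δ > 0 such that 0 < |w + 4| < δ implies |2/w + 1/2| < ε.
|2/w + 1/2| = 2·|-4 − w|/(4·|w|) = 2|w + 4|/(4|w|).
Restrict δ ≤ 2. Then |w + 4| < 2 gives |w| > 2, so 4|w| > 8.
Then |2/w + 1/2| < 2|w + 4|/8, which is < ε when |w + 4| < 4ε.
Take δ = min(2, 4ε). Then 0 < |w + 4| < δ gives both |w + 4| < 2 and |w + 4| < 4ε, so |2/w + 1/2| < ε.

δ = min(2, 4ε)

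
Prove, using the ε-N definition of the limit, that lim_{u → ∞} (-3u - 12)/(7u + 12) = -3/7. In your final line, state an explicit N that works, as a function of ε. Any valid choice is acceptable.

Suppose ε > 0. We seek N > 0 such that u > N implies |(-3u - 12)/(7u + 12) + 3/7| < ε.
(-3u - 12)/(7u + 12) + 3/7 = (7(-3u - 12) − (-3)(7u + 12)) / (7(7u + 12)) = -48/(7(7u + 12)).
For u > 0 we have 7u + 12 > 7u, so |(-3u - 12)/(7u + 12) + 3/7| = 48/(7(7u + 12)) < 48/(7·7u) = (48/49)/u.
Thus |(-3u - 12)/(7u + 12) + 3/7| < ε whenever u > (48/49)/ε.
Take N = (48/49)/ε. If u > N then |(-3u - 12)/(7u + 12) + 3/7| < (48/49)/u < ε.

N = (48/49)/ε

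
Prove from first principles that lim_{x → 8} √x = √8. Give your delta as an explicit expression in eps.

Let eps > 0. We want delta > 0 such that 0 < |x − 8| < delta implies |√x − √8| < eps.
Multiplying by the conjugate, |√x − √8| = |x − 8|/(√x + √8).
Restrict delta ≤ 8 so that |x − 8| < 8 forces x > 0, and then √x + √8 > √8.
Hence |√x − √8| < |x − 8|/√8, which is < eps once |x − 8| < √8·eps.
Take delta = min(8, √8·eps). If 0 < |x − 8| < delta then x > 0 and |√x − √8| < |x − 8|/√8 < eps.

delta = min(8, √8·eps)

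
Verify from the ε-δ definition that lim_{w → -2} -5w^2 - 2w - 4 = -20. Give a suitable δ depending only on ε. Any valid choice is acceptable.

Suppose ε > 0. We want δ > 0 such that 0 < |w + 2| < δ implies |(-5w^2 - 2w - 4) + 20| < ε.
(-5w^2 - 2w - 4) + 20 = -5w^2 - 2w + 16 = (w + 2)(-5w + 8).
So |(-5w^2 - 2w - 4) + 20| = |w + 2|·|-5w + 8|.
Assume first that |w + 2| < 1, so |w| < 3. Then |-5w + 8| ≤ 5·3 + 8 = 23.
Hence |(-5w^2 - 2w - 4) + 20| ≤ 23|w + 2| < ε provided |w + 2| < ε/23.
Take δ = min(1, ε/23). Then 0 < |w + 2| < δ gives both |w + 2| < 1 and |w + 2| < ε/23, so |(-5w^2 - 2w - 4) + 20| < ε.

δ = min(1, ε/23)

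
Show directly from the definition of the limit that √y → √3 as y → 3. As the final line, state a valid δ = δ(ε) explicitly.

Suppose ε > 0. We want δ > 0 such that 0 < |y − 3| < δ implies |√y − √3| < ε.
Multiplying by the conjugate, |√y − √3| = |y − 3|/(√y + √3).
Restrict δ ≤ 3 so that |y − 3| < 3 forces y > 0, and then √y + √3 > √3.
Hence |√y − √3| < |y − 3|/√3, which is < ε once |y − 3| < √3·ε.
Take δ = min(3, √3·ε). If 0 < |y − 3| < δ then y > 0 and |√y − √3| < |y − 3|/√3 < ε.

δ = min(3, √3·ε)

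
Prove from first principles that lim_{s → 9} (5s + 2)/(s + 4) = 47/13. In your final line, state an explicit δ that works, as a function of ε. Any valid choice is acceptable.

Suppose ε > 0. We want δ > 0 with 0 < |s − 9| < δ ⇒ |(5s + 2)/(s + 4) − (47/13)| < ε.
Combining over a common denominator, (5s + 2)/(s + 4) − (47/13) = [(5s + 2)·13 − 47·(s + 4)] / [13·(s + 4)] = 18(s − 9) / (13(s + 4)).
So |(5s + 2)/(s + 4) − (47/13)| = 18|s − 9| / (13·|s + 4|).
Require δ ≤ 13/2, so |s + 4| ≥ |13| − |s − 9| > 13 − 13/2 = 13/2.
Hence |(5s + 2)/(s + 4) − (47/13)| < 18|s − 9|/(13·(13/2)) = (36/169)|s − 9|, which is < ε once |s − 9| < (169/36)ε.
Take δ = min(13/2, (169/36)ε). Then 0 < |s − 9| < δ forces both bounds, so |(5s + 2)/(s + 4) − (47/13)| < ε.

δ = min(13/2, (169/36)ε)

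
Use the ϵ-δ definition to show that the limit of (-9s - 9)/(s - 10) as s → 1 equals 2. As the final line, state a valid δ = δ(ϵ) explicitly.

δ = min(9/2, (9/22)ϵ)

Let ϵ > 0 be given. We want δ > 0 with 0 < |s − 1| < δ ⇒ |(-9s - 9)/(s - 10) − 2| < ϵ.
Combining over a common denominator, (-9s - 9)/(s - 10) − 2 = [(-9s - 9)·(-9) − (-18)·(s - 10)] / [(-9)·(s - 10)] = 99(s − 1) / ((-9)(s - 10)).
So |(-9s - 9)/(s - 10) − 2| = 99|s − 1| / (9·|s − 10|).
Restrict δ ≤ 9/2. Then |s − 1| < 9/2 gives |s − 10| = |(s − 1) + (-9)| ≥ 9 − 9/2 = 9/2.
Hence |(-9s - 9)/(s - 10) − 2| < 99|s − 1|/(9·(9/2)) = (22/9)|s − 1|, which is < ϵ once |s − 1| < (9/22)ϵ.
Take δ = min(9/2, (9/22)ϵ). Then 0 < |s − 1| < δ forces both bounds, so |(-9s - 9)/(s - 10) − 2| < ϵ.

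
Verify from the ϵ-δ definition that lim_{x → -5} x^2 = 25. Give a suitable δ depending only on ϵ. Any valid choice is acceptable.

Let ϵ > 0. We seek δ > 0 with 0 < |x + 5| < δ ⇒ |x^2 − 25| < ϵ.
Factor: x^2 − 25 = (x + 5)(x - 5), so |x^2 − 25| = |x + 5|·|x - 5|.
Impose δ ≤ 2 so that |x| < 7; then |x - 5| ≤ 12.
Hence |x^2 − 25| ≤ 12|x + 5|, which is < ϵ once |x + 5| < ϵ/12.
Take δ = min(2, ϵ/12). If 0 < |x + 5| < δ then both bounds hold and |x^2 − 25| ≤ 12|x + 5| < 12·(ϵ/12) = ϵ.

δ = min(2, ϵ/12)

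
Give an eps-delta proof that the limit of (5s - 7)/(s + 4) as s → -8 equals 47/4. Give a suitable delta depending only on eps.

Fix eps > 0. We want delta > 0 with 0 < |s + 8| < delta ⇒ |(5s - 7)/(s + 4) − (47/4)| < eps.
Combining over a common denominator, (5s - 7)/(s + 4) − (47/4) = [(5s - 7)·(-4) − (-47)·(s + 4)] / [(-4)·(s + 4)] = 27(s + 8) / ((-4)(s + 4)).
So |(5s - 7)/(s + 4) − (47/4)| = 27|s + 8| / (4·|s + 4|).
Restrict delta ≤ 2. Then |s + 8| < 2 gives |s + 4| = |(s + 8) + (-4)| ≥ 4 − 2 = 2.
Hence |(5s - 7)/(s + 4) − (47/4)| < 27|s + 8|/(4·2) = (27/8)|s + 8|, which is < eps once |s + 8| < (8/27)eps.
Take delta = min(2, (8/27)eps). Then 0 < |s + 8| < delta forces both bounds, so |(5s - 7)/(s + 4) − (47/4)| < eps.

delta = min(2, (8/27)eps)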